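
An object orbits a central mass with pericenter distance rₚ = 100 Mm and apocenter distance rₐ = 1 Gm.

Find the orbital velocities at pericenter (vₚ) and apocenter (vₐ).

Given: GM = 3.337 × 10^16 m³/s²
rₚ = 100 Mm = 1 × 10^8 m
rₐ = 1 Gm = 1 × 10^9 m
GM = 3.337 × 10^16 m³/s²
a = (rₚ + rₐ)/2 = 5.5 × 10^8 m
Vis-viva: v² = GM (2/r − 1/a)
vₚ² = 3.337 × 10^16 × (2 × 10^-8 − 1.81818 × 10^-9) = 6.06727 × 10^8 m²/s²
vₚ = 24631.8 m/s ≈ 24.63 km/s
vₐ² = 3.337 × 10^16 × (2 × 10^-9 − 1.81818 × 10^-9) = 6.06727 × 10^6 m²/s²
vₐ = 2463.18 m/s ≈ 2.463 km/s

Final answer: vₚ = 24.63 km/s, vₐ = 2.463 km/s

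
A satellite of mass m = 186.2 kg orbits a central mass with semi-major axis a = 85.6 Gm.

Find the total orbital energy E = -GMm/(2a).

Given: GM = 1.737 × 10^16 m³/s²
a = 85.6 Gm = 8.56 × 10^10 m
GM = 1.737 × 10^16 m³/s²
2a = 1.712 × 10^11 m
GMm = 1.737 × 10^16 × 186.2 = 3.23429 × 10^18 m³·kg/s²
E = −GMm/(2a) = -1.88919 × 10^7 J ≈ -18.89 MJ

Final answer: -18.89 MJ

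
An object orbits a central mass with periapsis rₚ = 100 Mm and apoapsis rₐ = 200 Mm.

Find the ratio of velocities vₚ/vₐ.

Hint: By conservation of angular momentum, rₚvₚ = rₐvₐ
rₚ = 100 Mm = 1 × 10^8 m
rₐ = 200 Mm = 2 × 10^8 m
rₚvₚ = rₐvₐ  ⇒  vₚ/vₐ = rₐ/rₚ
vₚ/vₐ = (2 × 10^8) / (1 × 10^8) = 2

Final answer: vₚ/vₐ = 2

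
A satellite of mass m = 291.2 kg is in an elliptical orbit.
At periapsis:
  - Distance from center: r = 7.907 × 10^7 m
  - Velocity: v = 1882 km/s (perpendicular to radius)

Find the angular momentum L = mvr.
r = 7.907 × 10^7 m
v = 1882 km/s = 1.882 × 10^6 m/s
vr = 1.882 × 10^6 × 7.907 × 10^7 = 1.4881 × 10^14 m²/s
L = m × vr = 291.2 × 1.4881 × 10^14 = 4.33334 × 10^16 kg·m²/s ≈ 4.333 × 10^16 kg·m²/s

Final answer: L = 4.333 × 10^16 kg·m²/s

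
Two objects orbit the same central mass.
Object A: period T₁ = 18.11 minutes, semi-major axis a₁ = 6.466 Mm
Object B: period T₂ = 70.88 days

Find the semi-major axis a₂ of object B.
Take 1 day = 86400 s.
T₁ = 18.11 minutes = 1086.6 s
T₂ = 70.88 days = 6.12403 × 10^6 s
a₁ = 6.466 Mm = 6.466 × 10^6 m
Kepler's third law: (T₂/T₁)² = (a₂/a₁)³  ⇒  a₂ = a₁ (T₂/T₁)^(2/3)
T₂/T₁ = 5635.96
(T₂/T₁)^(2/3) = 316.698
a₂ = 6.466 × 10^6 m × 316.698 = 2.04777 × 10^9 m ≈ 2.048 Gm

Final answer: a₂ = 2.048 Gm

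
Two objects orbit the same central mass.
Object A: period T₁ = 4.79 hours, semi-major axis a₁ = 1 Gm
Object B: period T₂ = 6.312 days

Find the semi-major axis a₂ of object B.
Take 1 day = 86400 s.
T₁ = 4.79 hours = 17244 s
T₂ = 6.312 days = 545357 s
a₁ = 1 Gm = 1 × 10^9 m
Kepler's third law: (T₂/T₁)² = (a₂/a₁)³  ⇒  a₂ = a₁ (T₂/T₁)^(2/3)
T₂/T₁ = 31.6259
(T₂/T₁)^(2/3) = 10.0007
a₂ = 1 × 10^9 m × 10.0007 = 1.00007 × 10^10 m ≈ 10 Gm

Final answer: a₂ = 10 Gm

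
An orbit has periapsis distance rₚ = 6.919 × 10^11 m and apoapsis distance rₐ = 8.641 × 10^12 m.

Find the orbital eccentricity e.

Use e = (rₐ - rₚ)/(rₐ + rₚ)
rₚ = 6.919 × 10^11 m
rₐ = 8.641 × 10^12 m
rₐ − rₚ = 7.9491 × 10^12 m
rₐ + rₚ = 9.3329 × 10^12 m
e = (rₐ − rₚ)/(rₐ + rₚ) = 0.851729

Final answer: e = 0.8517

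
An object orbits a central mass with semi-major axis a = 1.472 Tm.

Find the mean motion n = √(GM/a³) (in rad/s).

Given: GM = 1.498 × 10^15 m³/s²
a = 1.472 Tm = 1.472 × 10^12 m
GM = 1.498 × 10^15 m³/s²
a³ = 3.18951 × 10^36 m³
GM/a³ = (1.498 × 10^15) / (3.18951 × 10^36) = 4.69665 × 10^-22 s⁻²
n = √(GM/a³) = 2.16718 × 10^-11 rad/s ≈ 2.167 × 10^-11 rad/s

Final answer: n = 2.167 × 10^-11 rad/s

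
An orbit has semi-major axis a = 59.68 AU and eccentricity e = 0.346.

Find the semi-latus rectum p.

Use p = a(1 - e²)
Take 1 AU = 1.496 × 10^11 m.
a = 59.68 AU = 8.92813 × 10^12 m
e = 0.346,  e² = 0.119716,  1 − e² = 0.880284
p = a(1 − e²) = 8.92813 × 10^12 m × 0.880284 = 7.85929 × 10^12 m ≈ 52.54 AU

Final answer: p = 52.54 AU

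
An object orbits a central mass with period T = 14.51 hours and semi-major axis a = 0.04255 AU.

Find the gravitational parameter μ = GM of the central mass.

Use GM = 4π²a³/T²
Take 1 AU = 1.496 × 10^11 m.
T = 14.51 hours = 52236 s
a = 0.04255 AU = 6.36548 × 10^9 m
a³ = 2.57925 × 10^29 m³
T² = 2.7286 × 10^9 s²
GM = 4π² × (2.57925 × 10^29) / (2.7286 × 10^9) = 3.73176 × 10^21 m³/s²
GM ≈ 3.732 × 10^21 m³/s²

Final answer: GM = 3.732 × 10^21 m³/s²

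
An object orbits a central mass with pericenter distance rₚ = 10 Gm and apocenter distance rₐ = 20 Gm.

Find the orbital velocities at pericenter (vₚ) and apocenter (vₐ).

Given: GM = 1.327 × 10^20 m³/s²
rₚ = 10 Gm = 1 × 10^10 m
rₐ = 20 Gm = 2 × 10^10 m
GM = 1.327 × 10^20 m³/s²
a = (rₚ + rₐ)/2 = 1.5 × 10^10 m
Vis-viva: v² = GM (2/r − 1/a)
vₚ² = 1.327 × 10^20 × (2 × 10^-10 − 6.66667 × 10^-11) = 1.76933 × 10^10 m²/s²
vₚ = 133016 m/s ≈ 133 km/s
vₐ² = 1.327 × 10^20 × (1 × 10^-10 − 6.66667 × 10^-11) = 4.42333 × 10^9 m²/s²
vₐ = 66508.1 m/s ≈ 66.51 km/s

Final answer: vₚ = 133 km/s, vₐ = 66.51 km/s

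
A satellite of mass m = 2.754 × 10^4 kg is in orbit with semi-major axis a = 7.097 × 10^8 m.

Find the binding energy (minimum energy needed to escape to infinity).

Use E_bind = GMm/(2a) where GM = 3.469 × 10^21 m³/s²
a = 7.097 × 10^8 m
GM = 3.469 × 10^21 m³/s²
m = 2.754 × 10^4 kg
GMm = 3.469 × 10^21 × 27540 = 9.55363 × 10^25 m³·kg/s²
2a = 1.4194 × 10^9 m
E_bind = GMm/(2a) = 6.73075 × 10^16 J ≈ 67.31 PJ

Final answer: 67.31 PJ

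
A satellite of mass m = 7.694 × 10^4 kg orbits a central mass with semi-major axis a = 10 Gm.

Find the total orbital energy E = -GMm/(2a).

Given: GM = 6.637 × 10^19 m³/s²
a = 10 Gm = 1 × 10^10 m
GM = 6.637 × 10^19 m³/s²
2a = 2 × 10^10 m
GMm = 6.637 × 10^19 × 76940 = 5.10651 × 10^24 m³·kg/s²
E = −GMm/(2a) = -2.55325 × 10^14 J ≈ -255.3 TJ

Final answer: -255.3 TJ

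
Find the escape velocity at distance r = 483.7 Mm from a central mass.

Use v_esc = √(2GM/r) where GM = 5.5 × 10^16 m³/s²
r = 483.7 Mm = 4.837 × 10^8 m
GM = 5.5 × 10^16 m³/s²
2GM/r = 2 × (5.5 × 10^16) / (4.837 × 10^8) = 2.27414 × 10^8 m²/s²
v_esc = √(2GM/r) = 15080.2 m/s ≈ 15.08 km/s

Final answer: 15.08 km/s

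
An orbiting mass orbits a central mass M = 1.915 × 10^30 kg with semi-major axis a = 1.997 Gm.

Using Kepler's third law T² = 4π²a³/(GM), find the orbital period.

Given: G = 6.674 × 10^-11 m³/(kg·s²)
M = 1.915 × 10^30 kg
GM = G × M = 6.674 × 10^-11 × 1.915 × 10^30 = 1.27807 × 10^20 m³/s²
a = 1.997 Gm = 1.997 × 10^9 m
a³ = 7.96405 × 10^27 m³
T = 2π √(a³/GM) = 2π √((7.96405 × 10^27) / (1.27807 × 10^20)) = 2π × 7893.86 s
T = 49598.6 s ≈ 13.78 hours

Final answer: 13.78 hours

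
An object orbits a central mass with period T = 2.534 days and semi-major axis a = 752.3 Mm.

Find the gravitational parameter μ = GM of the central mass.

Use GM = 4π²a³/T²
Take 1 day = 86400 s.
T = 2.534 days = 218938 s
a = 752.3 Mm = 7.523 × 10^8 m
a³ = 4.25768 × 10^26 m³
T² = 4.79337 × 10^10 s²
GM = 4π² × (4.25768 × 10^26) / (4.79337 × 10^10) = 3.50665 × 10^17 m³/s²
GM ≈ 3.507 × 10^17 m³/s²

Final answer: GM = 3.507 × 10^17 m³/s²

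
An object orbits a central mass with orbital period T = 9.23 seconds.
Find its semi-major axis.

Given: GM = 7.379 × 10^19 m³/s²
T = 9.23 seconds
GM = 7.379 × 10^19 m³/s²
Kepler's third law: a³ = GM T² / (4π²)
T² = 85.1929 s²
a³ = (7.379 × 10^19) × 85.1929 / (4π²) = 1.59236 × 10^20 m³
a = (a³)^(1/3) = 5.42018 × 10^6 m ≈ 5.42 Mm

Final answer: 5.42 Mm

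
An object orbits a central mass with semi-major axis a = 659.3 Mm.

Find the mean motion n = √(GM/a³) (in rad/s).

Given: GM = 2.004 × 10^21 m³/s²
a = 659.3 Mm = 6.593 × 10^8 m
GM = 2.004 × 10^21 m³/s²
a³ = 2.86582 × 10^26 m³
GM/a³ = (2.004 × 10^21) / (2.86582 × 10^26) = 6.99276 × 10^-6 s⁻²
n = √(GM/a³) = 0.00264438 rad/s ≈ 0.002644 rad/s

Final answer: n = 0.002644 rad/s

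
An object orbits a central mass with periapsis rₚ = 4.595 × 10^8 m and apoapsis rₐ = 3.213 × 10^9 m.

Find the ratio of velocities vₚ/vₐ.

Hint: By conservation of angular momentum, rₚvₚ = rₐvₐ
rₚ = 4.595 × 10^8 m
rₐ = 3.213 × 10^9 m
rₚvₚ = rₐvₐ  ⇒  vₚ/vₐ = rₐ/rₚ
vₚ/vₐ = (3.213 × 10^9) / (4.595 × 10^8) = 6.99238

Final answer: vₚ/vₐ = 6.992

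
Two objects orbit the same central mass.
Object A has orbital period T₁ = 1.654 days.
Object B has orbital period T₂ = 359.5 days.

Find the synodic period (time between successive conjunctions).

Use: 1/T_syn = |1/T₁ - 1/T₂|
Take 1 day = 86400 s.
T₁ = 1.654 days = 142906 s
T₂ = 359.5 days = 3.10608 × 10^7 s
1/T₁ = 6.99763 × 10^-6 s⁻¹
1/T₂ = 3.21949 × 10^-8 s⁻¹
|1/T₁ − 1/T₂| = 6.96543 × 10^-6 s⁻¹
T_syn = 1 / |1/T₁ − 1/T₂| = 143566 s ≈ 1.662 days

Final answer: T_syn = 1.662 days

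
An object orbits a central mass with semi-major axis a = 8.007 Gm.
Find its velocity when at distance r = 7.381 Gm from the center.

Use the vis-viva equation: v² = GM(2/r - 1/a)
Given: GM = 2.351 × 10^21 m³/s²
a = 8.007 Gm = 8.007 × 10^9 m
r = 7.381 Gm = 7.381 × 10^9 m
GM = 2.351 × 10^21 m³/s²
2/r − 1/a = 2.70966 × 10^-10 − 1.24891 × 10^-10 = 1.46075 × 10^-10 m⁻¹
v² = GM (2/r − 1/a) = 3.43423 × 10^11 m²/s²
v = 586023 m/s ≈ 586 km/s

Final answer: 586 km/s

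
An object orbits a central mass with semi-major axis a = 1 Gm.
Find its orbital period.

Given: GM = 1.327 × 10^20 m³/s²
a = 1 Gm = 1 × 10^9 m
GM = 1.327 × 10^20 m³/s²
a³ = 1 × 10^27 m³
T = 2π √(a³/GM) = 2π √((1 × 10^27) / (1.327 × 10^20)) = 2π × 2745.14 s
T = 17248.2 s ≈ 4.791 hours

Final answer: 4.791 hours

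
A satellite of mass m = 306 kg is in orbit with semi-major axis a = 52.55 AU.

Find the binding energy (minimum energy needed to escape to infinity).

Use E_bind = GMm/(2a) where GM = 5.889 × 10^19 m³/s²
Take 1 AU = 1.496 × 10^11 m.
a = 52.55 AU = 7.86148 × 10^12 m
GM = 5.889 × 10^19 m³/s²
m = 306 kg
GMm = 5.889 × 10^19 × 306 = 1.80203 × 10^22 m³·kg/s²
2a = 1.5723 × 10^13 m
E_bind = GMm/(2a) = 1.14612 × 10^9 J ≈ 1.146 GJ

Final answer: 1.146 GJ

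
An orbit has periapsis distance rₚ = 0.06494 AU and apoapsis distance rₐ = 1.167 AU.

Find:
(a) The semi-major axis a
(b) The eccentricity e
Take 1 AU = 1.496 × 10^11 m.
rₚ = 0.06494 AU = 9.71502 × 10^9 m
rₐ = 1.167 AU = 1.74583 × 10^11 m
(a) a = (rₚ + rₐ)/2 = 9.21491 × 10^10 m ≈ 0.616 AU
(b) e = (rₐ − rₚ)/(rₐ + rₚ) = (1.64868 × 10^11) / (1.84298 × 10^11) = 0.894573

Final answer:
(a) a = 0.616 AU
(b) e = 0.8946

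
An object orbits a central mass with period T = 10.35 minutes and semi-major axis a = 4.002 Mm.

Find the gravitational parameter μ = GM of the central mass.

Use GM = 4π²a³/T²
T = 10.35 minutes = 621 s
a = 4.002 Mm = 4.002 × 10^6 m
a³ = 6.4096 × 10^19 m³
T² = 385641 s²
GM = 4π² × (6.4096 × 10^19) / 385641 = 6.56157 × 10^15 m³/s²
GM ≈ 6.562 × 10^15 m³/s²

Final answer: GM = 6.562 × 10^15 m³/s²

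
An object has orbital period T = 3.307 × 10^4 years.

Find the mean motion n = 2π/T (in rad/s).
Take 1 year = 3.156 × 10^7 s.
T = 3.307 × 10^4 years = 1.04369 × 10^12 s
n = 2π / (1.04369 × 10^12 s) = 6.02017 × 10^-12 rad/s ≈ 6.02 × 10^-12 rad/s

Final answer: n = 6.02 × 10^-12 rad/s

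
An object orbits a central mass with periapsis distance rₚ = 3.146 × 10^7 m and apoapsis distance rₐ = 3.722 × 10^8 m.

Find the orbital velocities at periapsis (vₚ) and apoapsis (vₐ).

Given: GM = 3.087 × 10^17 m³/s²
rₚ = 3.146 × 10^7 m
rₐ = 3.722 × 10^8 m
GM = 3.087 × 10^17 m³/s²
a = (rₚ + rₐ)/2 = 2.0183 × 10^8 m
Vis-viva: v² = GM (2/r − 1/a)
vₚ² = 3.087 × 10^17 × (6.35728 × 10^-8 − 4.95466 × 10^-9) = 1.80954 × 10^10 m²/s²
vₚ = 134519 m/s ≈ 134.5 km/s
vₐ² = 3.087 × 10^17 × (5.37346 × 10^-9 − 4.95466 × 10^-9) = 1.29281 × 10^8 m²/s²
vₐ = 11370.2 m/s ≈ 11.37 km/s

Final answer: vₚ = 134.5 km/s, vₐ = 11.37 km/s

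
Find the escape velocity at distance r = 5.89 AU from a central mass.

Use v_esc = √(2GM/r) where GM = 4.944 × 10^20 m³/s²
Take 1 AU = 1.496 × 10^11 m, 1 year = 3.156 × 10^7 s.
r = 5.89 AU = 8.81144 × 10^11 m
GM = 4.944 × 10^20 m³/s²
2GM/r = 2 × (4.944 × 10^20) / (8.81144 × 10^11) = 1.12218 × 10^9 m²/s²
v_esc = √(2GM/r) = 33498.9 m/s ≈ 7.067 AU/year

Final answer: 7.067 AU/year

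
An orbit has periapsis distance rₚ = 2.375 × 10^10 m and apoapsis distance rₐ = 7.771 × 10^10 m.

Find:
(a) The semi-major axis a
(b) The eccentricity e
rₚ = 2.375 × 10^10 m
rₐ = 7.771 × 10^10 m
(a) a = (rₚ + rₐ)/2 = 5.073 × 10^10 m ≈ 5.073 × 10^10 m
(b) e = (rₐ − rₚ)/(rₐ + rₚ) = (5.396 × 10^10) / (1.0146 × 10^11) = 0.531835

Final answer:
(a) a = 5.073 × 10^10 m
(b) e = 0.5318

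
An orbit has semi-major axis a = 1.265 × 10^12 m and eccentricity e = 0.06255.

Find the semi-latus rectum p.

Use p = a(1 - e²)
a = 1.265 × 10^12 m
e = 0.06255,  e² = 0.0039125,  1 − e² = 0.996087
p = a(1 − e²) = 1.265 × 10^12 m × 0.996087 = 1.26005 × 10^12 m ≈ 1.26 × 10^12 m

Final answer: p = 1.26 × 10^12 m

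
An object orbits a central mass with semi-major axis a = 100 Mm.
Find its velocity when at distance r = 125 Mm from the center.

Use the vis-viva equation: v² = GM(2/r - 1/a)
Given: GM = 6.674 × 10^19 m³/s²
a = 100 Mm = 1 × 10^8 m
r = 125 Mm = 1.25 × 10^8 m
GM = 6.674 × 10^19 m³/s²
2/r − 1/a = 1.6 × 10^-8 − 1 × 10^-8 = 6 × 10^-9 m⁻¹
v² = GM (2/r − 1/a) = 4.0044 × 10^11 m²/s²
v = 632803 m/s ≈ 632.8 km/s

Final answer: 632.8 km/s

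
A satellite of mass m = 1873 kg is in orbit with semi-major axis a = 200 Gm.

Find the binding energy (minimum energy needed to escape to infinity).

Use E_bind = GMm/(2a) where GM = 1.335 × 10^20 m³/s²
a = 200 Gm = 2 × 10^11 m
GM = 1.335 × 10^20 m³/s²
m = 1873 kg
GMm = 1.335 × 10^20 × 1873 = 2.50045 × 10^23 m³·kg/s²
2a = 4 × 10^11 m
E_bind = GMm/(2a) = 6.25114 × 10^11 J ≈ 625.1 GJ

Final answer: 625.1 GJ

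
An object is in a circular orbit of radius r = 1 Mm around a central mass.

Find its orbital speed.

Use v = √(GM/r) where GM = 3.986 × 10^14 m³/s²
r = 1 Mm = 1 × 10^6 m
GM = 3.986 × 10^14 m³/s²
GM/r = (3.986 × 10^14) / (1 × 10^6) = 3.986 × 10^8 m²/s²
v = √(GM/r) = 19965 m/s ≈ 19.96 km/s

Final answer: 19.96 km/s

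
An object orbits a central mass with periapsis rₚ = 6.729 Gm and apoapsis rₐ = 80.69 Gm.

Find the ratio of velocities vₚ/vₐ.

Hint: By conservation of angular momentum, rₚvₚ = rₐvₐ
rₚ = 6.729 Gm = 6.729 × 10^9 m
rₐ = 80.69 Gm = 8.069 × 10^10 m
rₚvₚ = rₐvₐ  ⇒  vₚ/vₐ = rₐ/rₚ
vₚ/vₐ = (8.069 × 10^10) / (6.729 × 10^9) = 11.9914

Final answer: vₚ/vₐ = 11.99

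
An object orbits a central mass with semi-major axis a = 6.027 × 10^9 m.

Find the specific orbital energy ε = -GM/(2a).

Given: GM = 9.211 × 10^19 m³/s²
a = 6.027 × 10^9 m
GM = 9.211 × 10^19 m³/s²
2a = 1.2054 × 10^10 m
ε = −GM/(2a) = -7.64145 × 10^9 J/kg ≈ -7.641 GJ/kg

Final answer: -7.641 GJ/kg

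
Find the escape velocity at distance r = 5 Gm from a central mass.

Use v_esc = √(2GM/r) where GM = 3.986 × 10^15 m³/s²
r = 5 Gm = 5 × 10^9 m
GM = 3.986 × 10^15 m³/s²
2GM/r = 2 × (3.986 × 10^15) / (5 × 10^9) = 1.5944 × 10^6 m²/s²
v_esc = √(2GM/r) = 1262.7 m/s ≈ 1.263 km/s

Final answer: 1.263 km/s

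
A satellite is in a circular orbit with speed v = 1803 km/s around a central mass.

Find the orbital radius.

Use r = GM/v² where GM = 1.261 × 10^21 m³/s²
v = 1803 km/s = 1.803 × 10^6 m/s
GM = 1.261 × 10^21 m³/s²
v² = 3.25081 × 10^12 m²/s²
r = GM/v² = (1.261 × 10^21) / (3.25081 × 10^12) = 3.87903 × 10^8 m ≈ 3.879 × 10^8 m

Final answer: 3.879 × 10^8 m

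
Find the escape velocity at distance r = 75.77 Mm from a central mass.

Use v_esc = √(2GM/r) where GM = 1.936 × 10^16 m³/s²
r = 75.77 Mm = 7.577 × 10^7 m
GM = 1.936 × 10^16 m³/s²
2GM/r = 2 × (1.936 × 10^16) / (7.577 × 10^7) = 5.1102 × 10^8 m²/s²
v_esc = √(2GM/r) = 22605.8 m/s ≈ 22.61 km/s

Final answer: 22.61 km/s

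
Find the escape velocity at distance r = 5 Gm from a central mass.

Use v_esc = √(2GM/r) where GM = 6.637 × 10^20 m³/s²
r = 5 Gm = 5 × 10^9 m
GM = 6.637 × 10^20 m³/s²
2GM/r = 2 × (6.637 × 10^20) / (5 × 10^9) = 2.6548 × 10^11 m²/s²
v_esc = √(2GM/r) = 515248 m/s ≈ 515.2 km/s

Final answer: 515.2 km/s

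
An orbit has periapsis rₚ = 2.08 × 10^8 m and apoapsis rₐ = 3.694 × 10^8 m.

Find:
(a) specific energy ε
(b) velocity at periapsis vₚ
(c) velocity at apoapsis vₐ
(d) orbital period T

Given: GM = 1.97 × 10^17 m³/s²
rₚ = 2.08 × 10^8 m
rₐ = 3.694 × 10^8 m
GM = 1.97 × 10^17 m³/s²
a = (rₚ + rₐ)/2 = 2.887 × 10^8 m
e = (rₐ − rₚ)/(rₐ + rₚ) = (1.614 × 10^8) / (5.774 × 10^8) = 0.279529
(a) 2a = 5.774 × 10^8 m;  ε = −GM/(2a) = -3.41185 × 10^8 J/kg ≈ -341.2 MJ/kg
(b) vₚ² = GM (2/rₚ − 1/a) = 1.97 × 10^17 × (9.61538 × 10^-9 − 3.4638 × 10^-9) = 1.21186 × 10^9 m²/s²;  vₚ = 34811.8 m/s ≈ 34.81 km/s
(c) vₐ² = GM (2/rₐ − 1/a) = 1.97 × 10^17 × (5.41419 × 10^-9 − 3.4638 × 10^-9) = 3.84225 × 10^8 m²/s²;  vₐ = 19601.7 m/s ≈ 19.6 km/s
(d) a³ = 2.40625 × 10^25 m³;  T = 2π √(a³/GM) = 2π × 11051.9 s = 69441.2 s ≈ 19.29 hours

Final answer:
(a) specific energy ε = -341.2 MJ/kg
(b) velocity at periapsis vₚ = 34.81 km/s
(c) velocity at apoapsis vₐ = 19.6 km/s
(d) orbital period T = 19.29 hours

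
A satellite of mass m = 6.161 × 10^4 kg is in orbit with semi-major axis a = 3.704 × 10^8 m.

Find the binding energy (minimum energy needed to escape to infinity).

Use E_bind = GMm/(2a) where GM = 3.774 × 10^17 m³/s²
a = 3.704 × 10^8 m
GM = 3.774 × 10^17 m³/s²
m = 6.161 × 10^4 kg
GMm = 3.774 × 10^17 × 61610 = 2.32516 × 10^22 m³·kg/s²
2a = 7.408 × 10^8 m
E_bind = GMm/(2a) = 3.13872 × 10^13 J ≈ 31.39 TJ

Final answer: 31.39 TJ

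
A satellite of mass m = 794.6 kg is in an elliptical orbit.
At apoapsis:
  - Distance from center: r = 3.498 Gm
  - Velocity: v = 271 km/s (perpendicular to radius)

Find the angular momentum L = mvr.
r = 3.498 Gm = 3.498 × 10^9 m
v = 271 km/s = 271000 m/s
vr = 271000 × 3.498 × 10^9 = 9.47958 × 10^14 m²/s
L = m × vr = 794.6 × 9.47958 × 10^14 = 7.53247 × 10^17 kg·m²/s ≈ 7.532 × 10^17 kg·m²/s

Final answer: L = 7.532 × 10^17 kg·m²/s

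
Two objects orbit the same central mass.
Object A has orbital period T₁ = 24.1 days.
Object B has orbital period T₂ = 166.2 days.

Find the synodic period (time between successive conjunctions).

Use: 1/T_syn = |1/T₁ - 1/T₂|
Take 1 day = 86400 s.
T₁ = 24.1 days = 2.08224 × 10^6 s
T₂ = 166.2 days = 1.43597 × 10^7 s
1/T₁ = 4.80252 × 10^-7 s⁻¹
1/T₂ = 6.96394 × 10^-8 s⁻¹
|1/T₁ − 1/T₂| = 4.10613 × 10^-7 s⁻¹
T_syn = 1 / |1/T₁ − 1/T₂| = 2.43539 × 10^6 s ≈ 28.19 days

Final answer: T_syn = 28.19 days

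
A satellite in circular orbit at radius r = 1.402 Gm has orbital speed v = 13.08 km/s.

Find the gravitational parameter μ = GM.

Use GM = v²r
r = 1.402 Gm = 1.402 × 10^9 m
v = 13.08 km/s = 13080 m/s
v² = 1.71086 × 10^8 m²/s²
GM = v²r = 1.71086 × 10^8 × 1.402 × 10^9 = 2.39863 × 10^17 m³/s²
GM ≈ 2.399 × 10^17 m³/s²

Final answer: GM = 2.399 × 10^17 m³/s²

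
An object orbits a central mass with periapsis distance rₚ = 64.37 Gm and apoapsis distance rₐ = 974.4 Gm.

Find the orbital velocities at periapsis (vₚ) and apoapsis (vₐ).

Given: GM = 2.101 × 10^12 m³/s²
rₚ = 64.37 Gm = 6.437 × 10^10 m
rₐ = 974.4 Gm = 9.744 × 10^11 m
GM = 2.101 × 10^12 m³/s²
a = (rₚ + rₐ)/2 = 5.19385 × 10^11 m
Vis-viva: v² = GM (2/r − 1/a)
vₚ² = 2.101 × 10^12 × (3.10704 × 10^-11 − 1.92535 × 10^-12) = 61.2337 m²/s²
vₚ = 7.8252 m/s ≈ 7.825 m/s
vₐ² = 2.101 × 10^12 × (2.05255 × 10^-12 − 1.92535 × 10^-12) = 0.267229 m²/s²
vₐ = 0.516942 m/s ≈ 0.5169 m/s

Final answer: vₚ = 7.825 m/s, vₐ = 0.5169 m/s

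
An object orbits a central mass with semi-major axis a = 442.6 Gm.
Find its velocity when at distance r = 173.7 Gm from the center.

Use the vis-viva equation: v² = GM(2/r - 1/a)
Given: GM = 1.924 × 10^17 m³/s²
a = 442.6 Gm = 4.426 × 10^11 m
r = 173.7 Gm = 1.737 × 10^11 m
GM = 1.924 × 10^17 m³/s²
2/r − 1/a = 1.15141 × 10^-11 − 2.25938 × 10^-12 = 9.25473 × 10^-12 m⁻¹
v² = GM (2/r − 1/a) = 1.78061 × 10^6 m²/s²
v = 1334.39 m/s ≈ 1.334 km/s

Final answer: 1.334 km/s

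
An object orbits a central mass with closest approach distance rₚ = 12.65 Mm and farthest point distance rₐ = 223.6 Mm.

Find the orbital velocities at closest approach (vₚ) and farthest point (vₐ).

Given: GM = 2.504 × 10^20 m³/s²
rₚ = 12.65 Mm = 1.265 × 10^7 m
rₐ = 223.6 Mm = 2.236 × 10^8 m
GM = 2.504 × 10^20 m³/s²
a = (rₚ + rₐ)/2 = 1.18125 × 10^8 m
Vis-viva: v² = GM (2/r − 1/a)
vₚ² = 2.504 × 10^20 × (1.58103 × 10^-7 − 8.46561 × 10^-9) = 3.74691 × 10^13 m²/s²
vₚ = 6.1212 × 10^6 m/s ≈ 6121 km/s
vₐ² = 2.504 × 10^20 × (8.94454 × 10^-9 − 8.46561 × 10^-9) = 1.19925 × 10^11 m²/s²
vₐ = 346302 m/s ≈ 346.3 km/s

Final answer: vₚ = 6121 km/s, vₐ = 346.3 km/s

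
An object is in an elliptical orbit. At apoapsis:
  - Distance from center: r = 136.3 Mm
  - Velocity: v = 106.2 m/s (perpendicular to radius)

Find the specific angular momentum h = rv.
r = 136.3 Mm = 1.363 × 10^8 m
v = 106.2 m/s
h = rv = 1.363 × 10^8 × 106.2 = 1.44751 × 10^10 m²/s ≈ 1.448 × 10^10 m²/s

Final answer: h = 1.448 × 10^10 m²/s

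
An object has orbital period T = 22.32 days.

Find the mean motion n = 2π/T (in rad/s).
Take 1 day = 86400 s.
T = 22.32 days = 1.92845 × 10^6 s
n = 2π / (1.92845 × 10^6 s) = 3.25816 × 10^-6 rad/s ≈ 3.258 × 10^-6 rad/s

Final answer: n = 3.258 × 10^-6 rad/s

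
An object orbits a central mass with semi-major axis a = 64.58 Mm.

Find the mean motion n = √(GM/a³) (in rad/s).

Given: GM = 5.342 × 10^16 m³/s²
a = 64.58 Mm = 6.458 × 10^7 m
GM = 5.342 × 10^16 m³/s²
a³ = 2.69336 × 10^23 m³
GM/a³ = (5.342 × 10^16) / (2.69336 × 10^23) = 1.9834 × 10^-7 s⁻²
n = √(GM/a³) = 0.000445354 rad/s ≈ 0.0004454 rad/s

Final answer: n = 0.0004454 rad/s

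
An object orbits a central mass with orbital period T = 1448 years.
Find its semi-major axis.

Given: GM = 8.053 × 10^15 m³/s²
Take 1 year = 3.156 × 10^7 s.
T = 1448 years = 4.56989 × 10^10 s
GM = 8.053 × 10^15 m³/s²
Kepler's third law: a³ = GM T² / (4π²)
T² = 2.08839 × 10^21 s²
a³ = (8.053 × 10^15) × (2.08839 × 10^21) / (4π²) = 4.25999 × 10^35 m³
a = (a³)^(1/3) = 7.52436 × 10^11 m ≈ 752.4 Gm

Final answer: 752.4 Gm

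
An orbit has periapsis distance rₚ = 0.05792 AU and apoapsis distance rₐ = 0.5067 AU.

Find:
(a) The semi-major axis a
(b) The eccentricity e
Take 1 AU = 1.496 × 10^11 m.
rₚ = 0.05792 AU = 8.66483 × 10^9 m
rₐ = 0.5067 AU = 7.58023 × 10^10 m
(a) a = (rₚ + rₐ)/2 = 4.22336 × 10^10 m ≈ 0.2823 AU
(b) e = (rₐ − rₚ)/(rₐ + rₚ) = (6.71375 × 10^10) / (8.44672 × 10^10) = 0.794835

Final answer:
(a) a = 0.2823 AU
(b) e = 0.7948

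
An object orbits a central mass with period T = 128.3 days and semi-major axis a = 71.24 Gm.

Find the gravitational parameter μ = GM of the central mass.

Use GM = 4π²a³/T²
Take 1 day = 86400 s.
T = 128.3 days = 1.10851 × 10^7 s
a = 71.24 Gm = 7.124 × 10^10 m
a³ = 3.61553 × 10^32 m³
T² = 1.2288 × 10^14 s²
GM = 4π² × (3.61553 × 10^32) / (1.2288 × 10^14) = 1.16158 × 10^20 m³/s²
GM ≈ 1.162 × 10^20 m³/s²

Final answer: GM = 1.162 × 10^20 m³/s²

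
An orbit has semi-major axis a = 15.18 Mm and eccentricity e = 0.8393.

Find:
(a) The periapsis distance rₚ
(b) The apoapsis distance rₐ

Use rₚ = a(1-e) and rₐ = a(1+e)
a = 15.18 Mm = 1.518 × 10^7 m
e = 0.8393:  1 − e = 0.1607,  1 + e = 1.8393
(a) rₚ = a(1 − e) = 1.518 × 10^7 m × 0.1607 = 2.43943 × 10^6 m ≈ 2.439 Mm
(b) rₐ = a(1 + e) = 1.518 × 10^7 m × 1.8393 = 2.79206 × 10^7 m ≈ 27.92 Mm

Final answer:
(a) rₚ = 2.439 Mm
(b) rₐ = 27.92 Mm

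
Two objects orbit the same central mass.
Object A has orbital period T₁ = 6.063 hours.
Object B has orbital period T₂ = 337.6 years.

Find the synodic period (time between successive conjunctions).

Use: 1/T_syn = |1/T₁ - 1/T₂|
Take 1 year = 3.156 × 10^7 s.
T₁ = 6.063 hours = 21826.8 s
T₂ = 337.6 years = 1.06547 × 10^10 s
1/T₁ = 4.58152 × 10^-5 s⁻¹
1/T₂ = 9.38557 × 10^-11 s⁻¹
|1/T₁ − 1/T₂| = 4.58151 × 10^-5 s⁻¹
T_syn = 1 / |1/T₁ − 1/T₂| = 21826.8 s ≈ 6.063 hours

Final answer: T_syn = 6.063 hours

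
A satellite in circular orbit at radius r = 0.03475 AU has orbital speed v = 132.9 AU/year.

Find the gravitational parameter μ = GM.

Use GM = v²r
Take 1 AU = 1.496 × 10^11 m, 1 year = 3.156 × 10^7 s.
r = 0.03475 AU = 5.1986 × 10^9 m
v = 132.9 AU/year = 629970 m/s
v² = 3.96862 × 10^11 m²/s²
GM = v²r = 3.96862 × 10^11 × 5.1986 × 10^9 = 2.06313 × 10^21 m³/s²
GM ≈ 2.063 × 10^21 m³/s²

Final answer: GM = 2.063 × 10^21 m³/s²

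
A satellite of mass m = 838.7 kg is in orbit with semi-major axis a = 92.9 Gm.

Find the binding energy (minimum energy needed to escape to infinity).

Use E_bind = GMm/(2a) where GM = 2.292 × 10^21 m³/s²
a = 92.9 Gm = 9.29 × 10^10 m
GM = 2.292 × 10^21 m³/s²
m = 838.7 kg
GMm = 2.292 × 10^21 × 838.7 = 1.9223 × 10^24 m³·kg/s²
2a = 1.858 × 10^11 m
E_bind = GMm/(2a) = 1.03461 × 10^13 J ≈ 10.35 TJ

Final answer: 10.35 TJ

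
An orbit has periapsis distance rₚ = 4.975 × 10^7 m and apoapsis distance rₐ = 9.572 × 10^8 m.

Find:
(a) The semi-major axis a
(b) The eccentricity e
rₚ = 4.975 × 10^7 m
rₐ = 9.572 × 10^8 m
(a) a = (rₚ + rₐ)/2 = 5.03475 × 10^8 m ≈ 5.035 × 10^8 m
(b) e = (rₐ − rₚ)/(rₐ + rₚ) = (9.0745 × 10^8) / (1.00695 × 10^9) = 0.901187

Final answer:
(a) a = 5.035 × 10^8 m
(b) e = 0.9012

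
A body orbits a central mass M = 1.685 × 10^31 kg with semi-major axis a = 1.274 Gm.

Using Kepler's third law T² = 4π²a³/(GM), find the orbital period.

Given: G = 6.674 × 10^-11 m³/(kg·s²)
M = 1.685 × 10^31 kg
GM = G × M = 6.674 × 10^-11 × 1.685 × 10^31 = 1.12457 × 10^21 m³/s²
a = 1.274 Gm = 1.274 × 10^9 m
a³ = 2.0678 × 10^27 m³
T = 2π √(a³/GM) = 2π √((2.0678 × 10^27) / (1.12457 × 10^21)) = 2π × 1356 s
T = 8520.03 s ≈ 2.367 hours

Final answer: 2.367 hours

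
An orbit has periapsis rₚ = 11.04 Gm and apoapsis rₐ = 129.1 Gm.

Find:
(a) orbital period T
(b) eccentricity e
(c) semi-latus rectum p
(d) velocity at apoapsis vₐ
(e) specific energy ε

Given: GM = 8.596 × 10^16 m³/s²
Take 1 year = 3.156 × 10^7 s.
rₚ = 11.04 Gm = 1.104 × 10^10 m
rₐ = 129.1 Gm = 1.291 × 10^11 m
GM = 8.596 × 10^16 m³/s²
a = (rₚ + rₐ)/2 = 7.007 × 10^10 m
e = (rₐ − rₚ)/(rₐ + rₚ) = (1.1806 × 10^11) / (1.4014 × 10^11) = 0.842443
(a) a³ = 3.4403 × 10^32 m³;  T = 2π √(a³/GM) = 2π × 6.3263 × 10^7 s = 3.97493 × 10^8 s ≈ 12.59 years
(b) e = 0.842443 ≈ 0.8424
(c) 1 − e² = 0.290289;  p = a(1 − e²) = 7.007 × 10^10 × 0.290289 = 2.03406 × 10^10 m ≈ 20.34 Gm
(d) vₐ² = GM (2/rₐ − 1/a) = 8.596 × 10^16 × (1.54919 × 10^-11 − 1.42714 × 10^-11) = 104908 m²/s²;  vₐ = 323.894 m/s ≈ 323.9 m/s
(e) 2a = 1.4014 × 10^11 m;  ε = −GM/(2a) = -613387 J/kg ≈ -613.4 kJ/kg

Final answer:
(a) orbital period T = 12.59 years
(b) eccentricity e = 0.8424
(c) semi-latus rectum p = 20.34 Gm
(d) velocity at apoapsis vₐ = 323.9 m/s
(e) specific energy ε = -613.4 kJ/kg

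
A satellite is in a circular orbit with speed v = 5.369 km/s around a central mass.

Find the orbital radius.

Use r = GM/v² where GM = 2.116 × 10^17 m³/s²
v = 5.369 km/s = 5369 m/s
GM = 2.116 × 10^17 m³/s²
v² = 2.88262 × 10^7 m²/s²
r = GM/v² = (2.116 × 10^17) / (2.88262 × 10^7) = 7.34055 × 10^9 m ≈ 7.341 Gm

Final answer: 7.341 Gm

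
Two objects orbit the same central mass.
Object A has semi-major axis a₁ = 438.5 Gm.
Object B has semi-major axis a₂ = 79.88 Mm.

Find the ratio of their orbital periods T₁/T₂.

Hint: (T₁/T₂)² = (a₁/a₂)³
a₁ = 438.5 Gm = 4.385 × 10^11 m
a₂ = 79.88 Mm = 7.988 × 10^7 m
a₁/a₂ = 5489.48
T₁/T₂ = (a₁/a₂)^(3/2) = (5489.48)^1.5 = 406722

Final answer: T₁/T₂ = 4.067 × 10^5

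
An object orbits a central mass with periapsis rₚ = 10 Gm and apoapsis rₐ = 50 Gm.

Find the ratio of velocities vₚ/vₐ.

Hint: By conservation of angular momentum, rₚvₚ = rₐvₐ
rₚ = 10 Gm = 1 × 10^10 m
rₐ = 50 Gm = 5 × 10^10 m
rₚvₚ = rₐvₐ  ⇒  vₚ/vₐ = rₐ/rₚ
vₚ/vₐ = (5 × 10^10) / (1 × 10^10) = 5

Final answer: vₚ/vₐ = 5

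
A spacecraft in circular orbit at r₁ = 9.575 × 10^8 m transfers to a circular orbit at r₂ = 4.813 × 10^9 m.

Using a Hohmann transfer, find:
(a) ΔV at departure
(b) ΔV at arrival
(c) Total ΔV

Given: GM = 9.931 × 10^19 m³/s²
r₁ = 9.575 × 10^8 m
r₂ = 4.813 × 10^9 m
GM = 9.931 × 10^19 m³/s²
Transfer ellipse: a_t = (r₁ + r₂)/2 = 2.88525 × 10^9 m
Circular speed at r₁: v₁ = √(GM/r₁) = 322053 m/s
Transfer speed at r₁ (periapsis): v₁ₜ = √(GM(2/r₁ − 1/a_t)) = 415952 m/s
(a) ΔV₁ = v₁ₜ − v₁ = 93899.3 m/s ≈ 93.9 km/s
Circular speed at r₂: v₂ = √(GM/r₂) = 143644 m/s
Transfer speed at r₂ (apoapsis): v₂ₜ = √(GM(2/r₂ − 1/a_t)) = 82749.7 m/s
(b) ΔV₂ = v₂ − v₂ₜ = 60894.7 m/s ≈ 60.89 km/s
(c) ΔV_total = ΔV₁ + ΔV₂ = 154794 m/s ≈ 154.8 km/s

Final answer:
(a) ΔV₁ = 93.9 km/s
(b) ΔV₂ = 60.89 km/s
(c) ΔV_total = 154.8 km/s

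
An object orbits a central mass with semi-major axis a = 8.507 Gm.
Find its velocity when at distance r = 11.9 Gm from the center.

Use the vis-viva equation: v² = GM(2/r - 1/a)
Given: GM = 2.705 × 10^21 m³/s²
a = 8.507 Gm = 8.507 × 10^9 m
r = 11.9 Gm = 1.19 × 10^10 m
GM = 2.705 × 10^21 m³/s²
2/r − 1/a = 1.68067 × 10^-10 − 1.1755 × 10^-10 = 5.0517 × 10^-11 m⁻¹
v² = GM (2/r − 1/a) = 1.36648 × 10^11 m²/s²
v = 369660 m/s ≈ 369.7 km/s

Final answer: 369.7 km/s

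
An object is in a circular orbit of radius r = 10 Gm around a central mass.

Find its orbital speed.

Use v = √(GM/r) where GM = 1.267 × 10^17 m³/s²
r = 10 Gm = 1 × 10^10 m
GM = 1.267 × 10^17 m³/s²
GM/r = (1.267 × 10^17) / (1 × 10^10) = 1.267 × 10^7 m²/s²
v = √(GM/r) = 3559.49 m/s ≈ 3.559 km/s

Final answer: 3.559 km/s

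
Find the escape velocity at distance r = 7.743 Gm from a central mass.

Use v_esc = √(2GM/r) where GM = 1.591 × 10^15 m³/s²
r = 7.743 Gm = 7.743 × 10^9 m
GM = 1.591 × 10^15 m³/s²
2GM/r = 2 × (1.591 × 10^15) / (7.743 × 10^9) = 410952 m²/s²
v_esc = √(2GM/r) = 641.055 m/s ≈ 641.1 m/s

Final answer: 641.1 m/s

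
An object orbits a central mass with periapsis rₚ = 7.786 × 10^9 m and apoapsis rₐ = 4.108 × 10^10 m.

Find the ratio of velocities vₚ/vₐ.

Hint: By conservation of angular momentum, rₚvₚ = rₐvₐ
rₚ = 7.786 × 10^9 m
rₐ = 4.108 × 10^10 m
rₚvₚ = rₐvₐ  ⇒  vₚ/vₐ = rₐ/rₚ
vₚ/vₐ = (4.108 × 10^10) / (7.786 × 10^9) = 5.27614

Final answer: vₚ/vₐ = 5.276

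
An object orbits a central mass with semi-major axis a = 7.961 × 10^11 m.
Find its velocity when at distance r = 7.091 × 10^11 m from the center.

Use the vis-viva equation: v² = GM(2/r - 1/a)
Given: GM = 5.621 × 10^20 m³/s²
a = 7.961 × 10^11 m
r = 7.091 × 10^11 m
GM = 5.621 × 10^20 m³/s²
2/r − 1/a = 2.82048 × 10^-12 − 1.25612 × 10^-12 = 1.56435 × 10^-12 m⁻¹
v² = GM (2/r − 1/a) = 8.79323 × 10^8 m²/s²
v = 29653.4 m/s ≈ 29.65 km/s

Final answer: 29.65 km/s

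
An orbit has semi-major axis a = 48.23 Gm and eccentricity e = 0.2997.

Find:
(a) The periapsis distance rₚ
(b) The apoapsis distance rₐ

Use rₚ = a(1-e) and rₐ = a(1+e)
a = 48.23 Gm = 4.823 × 10^10 m
e = 0.2997:  1 − e = 0.7003,  1 + e = 1.2997
(a) rₚ = a(1 − e) = 4.823 × 10^10 m × 0.7003 = 3.37755 × 10^10 m ≈ 33.78 Gm
(b) rₐ = a(1 + e) = 4.823 × 10^10 m × 1.2997 = 6.26845 × 10^10 m ≈ 62.68 Gm

Final answer:
(a) rₚ = 33.78 Gm
(b) rₐ = 62.68 Gm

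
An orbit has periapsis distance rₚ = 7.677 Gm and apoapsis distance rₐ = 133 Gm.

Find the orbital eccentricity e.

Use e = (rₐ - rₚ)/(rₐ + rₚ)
rₚ = 7.677 Gm = 7.677 × 10^9 m
rₐ = 133 Gm = 1.33 × 10^11 m
rₐ − rₚ = 1.25323 × 10^11 m
rₐ + rₚ = 1.40677 × 10^11 m
e = (rₐ − rₚ)/(rₐ + rₚ) = 0.890856

Final answer: e = 0.8909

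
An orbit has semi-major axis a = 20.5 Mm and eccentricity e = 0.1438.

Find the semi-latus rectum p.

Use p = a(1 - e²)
a = 20.5 Mm = 2.05 × 10^7 m
e = 0.1438,  e² = 0.0206784,  1 − e² = 0.979322
p = a(1 − e²) = 2.05 × 10^7 m × 0.979322 = 2.00761 × 10^7 m ≈ 20.08 Mm

Final answer: p = 20.08 Mm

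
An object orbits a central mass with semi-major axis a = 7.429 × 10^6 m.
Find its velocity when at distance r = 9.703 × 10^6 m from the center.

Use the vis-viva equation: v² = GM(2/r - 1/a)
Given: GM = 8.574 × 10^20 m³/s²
a = 7.429 × 10^6 m
r = 9.703 × 10^6 m
GM = 8.574 × 10^20 m³/s²
2/r − 1/a = 2.06122 × 10^-7 − 1.34608 × 10^-7 = 7.15142 × 10^-8 m⁻¹
v² = GM (2/r − 1/a) = 6.13163 × 10^13 m²/s²
v = 7.83047 × 10^6 m/s ≈ 7830 km/s

Final answer: 7830 km/s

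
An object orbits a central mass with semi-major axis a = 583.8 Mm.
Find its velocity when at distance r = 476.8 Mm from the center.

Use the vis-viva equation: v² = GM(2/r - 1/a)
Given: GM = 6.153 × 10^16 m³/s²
a = 583.8 Mm = 5.838 × 10^8 m
r = 476.8 Mm = 4.768 × 10^8 m
GM = 6.153 × 10^16 m³/s²
2/r − 1/a = 4.19463 × 10^-9 − 1.71292 × 10^-9 = 2.48172 × 10^-9 m⁻¹
v² = GM (2/r − 1/a) = 1.527 × 10^8 m²/s²
v = 12357.2 m/s ≈ 12.36 km/s

Final answer: 12.36 km/s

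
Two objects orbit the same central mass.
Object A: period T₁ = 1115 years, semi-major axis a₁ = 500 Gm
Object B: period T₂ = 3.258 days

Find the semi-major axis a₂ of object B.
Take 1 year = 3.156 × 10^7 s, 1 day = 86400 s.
T₁ = 1115 years = 3.51894 × 10^10 s
T₂ = 3.258 days = 281491 s
a₁ = 500 Gm = 5 × 10^11 m
Kepler's third law: (T₂/T₁)² = (a₂/a₁)³  ⇒  a₂ = a₁ (T₂/T₁)^(2/3)
T₂/T₁ = 7.99932 × 10^-6
(T₂/T₁)^(2/3) = 0.000399977
a₂ = 5 × 10^11 m × 0.000399977 = 1.99989 × 10^8 m ≈ 200 Mm

Final answer: a₂ = 200 Mm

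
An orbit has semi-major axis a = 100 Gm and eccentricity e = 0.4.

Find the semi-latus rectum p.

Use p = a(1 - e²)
a = 100 Gm = 1 × 10^11 m
e = 0.4,  e² = 0.16,  1 − e² = 0.84
p = a(1 − e²) = 1 × 10^11 m × 0.84 = 8.4 × 10^10 m ≈ 84 Gm

Final answer: p = 84 Gm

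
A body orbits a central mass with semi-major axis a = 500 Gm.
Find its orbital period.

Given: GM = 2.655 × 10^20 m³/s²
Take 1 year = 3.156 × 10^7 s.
a = 500 Gm = 5 × 10^11 m
GM = 2.655 × 10^20 m³/s²
a³ = 1.25 × 10^35 m³
T = 2π √(a³/GM) = 2π √((1.25 × 10^35) / (2.655 × 10^20)) = 2π × 2.16982 × 10^7 s
T = 1.36334 × 10^8 s ≈ 4.32 years

Final answer: 4.32 years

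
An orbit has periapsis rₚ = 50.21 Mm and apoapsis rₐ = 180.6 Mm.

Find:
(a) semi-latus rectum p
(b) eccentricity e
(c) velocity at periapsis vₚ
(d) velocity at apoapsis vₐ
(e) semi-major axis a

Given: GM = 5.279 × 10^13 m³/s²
rₚ = 50.21 Mm = 5.021 × 10^7 m
rₐ = 180.6 Mm = 1.806 × 10^8 m
GM = 5.279 × 10^13 m³/s²
a = (rₚ + rₐ)/2 = 1.15405 × 10^8 m
e = (rₐ − rₚ)/(rₐ + rₚ) = (1.3039 × 10^8) / (2.3081 × 10^8) = 0.564924
(a) 1 − e² = 0.680861;  p = a(1 − e²) = 1.15405 × 10^8 × 0.680861 = 7.85748 × 10^7 m ≈ 78.57 Mm
(b) e = 0.564924 ≈ 0.5649
(c) vₚ² = GM (2/rₚ − 1/a) = 5.279 × 10^13 × (3.98327 × 10^-8 − 8.66514 × 10^-9) = 1.64534 × 10^6 m²/s²;  vₚ = 1282.71 m/s ≈ 1.283 km/s
(d) vₐ² = GM (2/rₐ − 1/a) = 5.279 × 10^13 × (1.10742 × 10^-8 − 8.66514 × 10^-9) = 127174 m²/s²;  vₐ = 356.615 m/s ≈ 356.6 m/s
(e) a = 1.15405 × 10^8 m ≈ 115.4 Mm

Final answer:
(a) semi-latus rectum p = 78.57 Mm
(b) eccentricity e = 0.5649
(c) velocity at periapsis vₚ = 1.283 km/s
(d) velocity at apoapsis vₐ = 356.6 m/s
(e) semi-major axis a = 115.4 Mm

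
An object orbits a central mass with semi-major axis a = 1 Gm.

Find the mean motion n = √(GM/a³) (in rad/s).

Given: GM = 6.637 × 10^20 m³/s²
a = 1 Gm = 1 × 10^9 m
GM = 6.637 × 10^20 m³/s²
a³ = 1 × 10^27 m³
GM/a³ = (6.637 × 10^20) / (1 × 10^27) = 6.637 × 10^-7 s⁻²
n = √(GM/a³) = 0.000814678 rad/s ≈ 0.0008147 rad/s

Final answer: n = 0.0008147 rad/s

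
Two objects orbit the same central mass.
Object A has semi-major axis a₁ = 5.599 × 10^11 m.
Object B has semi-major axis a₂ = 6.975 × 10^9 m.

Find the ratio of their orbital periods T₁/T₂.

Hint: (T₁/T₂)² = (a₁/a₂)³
a₁ = 5.599 × 10^11 m
a₂ = 6.975 × 10^9 m
a₁/a₂ = 80.2724
T₁/T₂ = (a₁/a₂)^(3/2) = (80.2724)^1.5 = 719.2

Final answer: T₁/T₂ = 719.2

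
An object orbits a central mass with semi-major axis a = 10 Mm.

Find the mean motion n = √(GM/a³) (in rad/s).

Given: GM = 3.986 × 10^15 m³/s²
a = 10 Mm = 1 × 10^7 m
GM = 3.986 × 10^15 m³/s²
a³ = 1 × 10^21 m³
GM/a³ = (3.986 × 10^15) / (1 × 10^21) = 3.986 × 10^-6 s⁻²
n = √(GM/a³) = 0.0019965 rad/s ≈ 0.001996 rad/s

Final answer: n = 0.001996 rad/s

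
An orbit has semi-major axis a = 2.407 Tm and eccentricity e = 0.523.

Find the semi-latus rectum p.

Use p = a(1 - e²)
a = 2.407 Tm = 2.407 × 10^12 m
e = 0.523,  e² = 0.273529,  1 − e² = 0.726471
p = a(1 − e²) = 2.407 × 10^12 m × 0.726471 = 1.74862 × 10^12 m ≈ 1.749 Tm

Final answer: p = 1.749 Tm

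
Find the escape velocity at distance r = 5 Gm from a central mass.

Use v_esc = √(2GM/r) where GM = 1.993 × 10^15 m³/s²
r = 5 Gm = 5 × 10^9 m
GM = 1.993 × 10^15 m³/s²
2GM/r = 2 × (1.993 × 10^15) / (5 × 10^9) = 797200 m²/s²
v_esc = √(2GM/r) = 892.861 m/s ≈ 892.9 m/s

Final answer: 892.9 m/s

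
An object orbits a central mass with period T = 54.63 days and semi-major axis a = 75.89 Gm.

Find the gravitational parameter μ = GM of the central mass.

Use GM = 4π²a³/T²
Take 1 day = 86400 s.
T = 54.63 days = 4.72003 × 10^6 s
a = 75.89 Gm = 7.589 × 10^10 m
a³ = 4.37073 × 10^32 m³
T² = 2.22787 × 10^13 s²
GM = 4π² × (4.37073 × 10^32) / (2.22787 × 10^13) = 7.74504 × 10^20 m³/s²
GM ≈ 7.745 × 10^20 m³/s²

Final answer: GM = 7.745 × 10^20 m³/s²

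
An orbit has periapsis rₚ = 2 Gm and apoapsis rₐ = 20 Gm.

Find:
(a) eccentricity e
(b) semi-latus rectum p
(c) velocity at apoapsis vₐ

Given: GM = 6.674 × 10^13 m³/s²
rₚ = 2 Gm = 2 × 10^9 m
rₐ = 20 Gm = 2 × 10^10 m
GM = 6.674 × 10^13 m³/s²
a = (rₚ + rₐ)/2 = 1.1 × 10^10 m
e = (rₐ − rₚ)/(rₐ + rₚ) = (1.8 × 10^10) / (2.2 × 10^10) = 0.818182
(a) e = 0.818182 ≈ 0.8182
(b) 1 − e² = 0.330579;  p = a(1 − e²) = 1.1 × 10^10 × 0.330579 = 3.63636 × 10^9 m ≈ 3.636 Gm
(c) vₐ² = GM (2/rₐ − 1/a) = 6.674 × 10^13 × (1 × 10^-10 − 9.09091 × 10^-11) = 606.727 m²/s²;  vₐ = 24.6318 m/s ≈ 24.63 m/s

Final answer:
(a) eccentricity e = 0.8182
(b) semi-latus rectum p = 3.636 Gm
(c) velocity at apoapsis vₐ = 24.63 m/s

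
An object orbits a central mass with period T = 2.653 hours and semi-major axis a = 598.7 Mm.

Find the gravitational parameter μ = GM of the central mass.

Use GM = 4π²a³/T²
T = 2.653 hours = 9550.8 s
a = 598.7 Mm = 5.987 × 10^8 m
a³ = 2.14599 × 10^26 m³
T² = 9.12178 × 10^7 s²
GM = 4π² × (2.14599 × 10^26) / (9.12178 × 10^7) = 9.2877 × 10^19 m³/s²
GM ≈ 9.288 × 10^19 m³/s²

Final answer: GM = 9.288 × 10^19 m³/s²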